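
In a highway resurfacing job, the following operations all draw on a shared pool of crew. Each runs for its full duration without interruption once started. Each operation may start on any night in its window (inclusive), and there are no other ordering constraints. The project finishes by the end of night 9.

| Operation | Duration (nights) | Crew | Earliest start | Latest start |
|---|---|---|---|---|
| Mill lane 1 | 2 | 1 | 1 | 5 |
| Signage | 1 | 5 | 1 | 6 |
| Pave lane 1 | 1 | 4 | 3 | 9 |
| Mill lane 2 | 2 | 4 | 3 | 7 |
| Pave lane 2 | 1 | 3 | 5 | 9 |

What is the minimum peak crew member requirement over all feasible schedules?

5

Early-start (Mill lane 1@1, Signage@1, Pave lane 1@3, Mill lane 2@3, Pave lane 2@5) gives peak 8: n1:6  n2:1  n3:8  n4:4  n5:3  n6:0  n7:0  n8:0  n9:0.
Shift Signage→3, Pave lane 1→4, Mill lane 2→5, Pave lane 2→7.
Schedule Mill lane 1@1, Signage@3, Pave lane 1@4, Mill lane 2@5, Pave lane 2@7: n1:1  n2:1  n3:5  n4:4  n5:4  n6:4  n7:3  n8:0  n9:0 — peak 5.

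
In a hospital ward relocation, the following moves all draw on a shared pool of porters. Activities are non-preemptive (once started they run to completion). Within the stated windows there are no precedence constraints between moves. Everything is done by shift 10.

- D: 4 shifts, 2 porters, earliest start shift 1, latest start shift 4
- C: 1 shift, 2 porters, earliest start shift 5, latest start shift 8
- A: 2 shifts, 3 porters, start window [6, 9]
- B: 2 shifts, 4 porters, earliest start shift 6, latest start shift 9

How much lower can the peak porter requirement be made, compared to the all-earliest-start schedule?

3

Early-start peak: s1:2  s2:2  s3:2  s4:2  s5:2  s6:7  s7:7  s8:0  s9:0  s10:0 ⇒ 7.
Leveled (D@1, C@5, A@6, B@8): s1:2  s2:2  s3:2  s4:2  s5:2  s6:3  s7:3  s8:4  s9:4  s10:0 ⇒ 4.
Reduction 7 − 4 = 3.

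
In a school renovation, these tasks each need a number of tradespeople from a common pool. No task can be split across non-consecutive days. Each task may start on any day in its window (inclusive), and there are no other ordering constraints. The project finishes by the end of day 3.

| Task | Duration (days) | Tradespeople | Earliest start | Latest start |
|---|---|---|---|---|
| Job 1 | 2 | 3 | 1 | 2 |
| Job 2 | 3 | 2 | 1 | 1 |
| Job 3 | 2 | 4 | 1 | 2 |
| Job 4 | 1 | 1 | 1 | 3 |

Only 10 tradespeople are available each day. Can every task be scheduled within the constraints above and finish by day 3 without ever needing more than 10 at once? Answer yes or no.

Schedule Job 1@1, Job 2@1, Job 3@1, Job 4@3: d1:9  d2:9  d3:3 — peak 9 ≤ 10.

yes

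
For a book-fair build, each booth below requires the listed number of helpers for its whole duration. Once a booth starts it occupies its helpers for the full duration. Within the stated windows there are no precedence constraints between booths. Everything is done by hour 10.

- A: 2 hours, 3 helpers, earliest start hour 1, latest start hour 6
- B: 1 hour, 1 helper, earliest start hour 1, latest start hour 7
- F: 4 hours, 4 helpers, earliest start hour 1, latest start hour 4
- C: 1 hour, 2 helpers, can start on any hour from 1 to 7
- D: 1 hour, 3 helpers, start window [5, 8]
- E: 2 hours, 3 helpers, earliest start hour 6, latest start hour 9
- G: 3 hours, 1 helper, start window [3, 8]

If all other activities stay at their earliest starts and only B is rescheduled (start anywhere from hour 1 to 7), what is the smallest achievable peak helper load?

9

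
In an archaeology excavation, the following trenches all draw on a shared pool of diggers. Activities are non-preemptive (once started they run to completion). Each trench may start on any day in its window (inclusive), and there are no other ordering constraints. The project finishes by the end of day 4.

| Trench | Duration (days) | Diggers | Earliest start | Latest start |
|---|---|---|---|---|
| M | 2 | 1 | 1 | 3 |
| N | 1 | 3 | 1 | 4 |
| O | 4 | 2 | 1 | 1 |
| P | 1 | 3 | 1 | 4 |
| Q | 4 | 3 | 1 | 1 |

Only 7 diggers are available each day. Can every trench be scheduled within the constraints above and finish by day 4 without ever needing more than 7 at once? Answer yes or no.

The minimum achievable peak is 8; 7 < 8, so no feasible schedule stays within the cap.

no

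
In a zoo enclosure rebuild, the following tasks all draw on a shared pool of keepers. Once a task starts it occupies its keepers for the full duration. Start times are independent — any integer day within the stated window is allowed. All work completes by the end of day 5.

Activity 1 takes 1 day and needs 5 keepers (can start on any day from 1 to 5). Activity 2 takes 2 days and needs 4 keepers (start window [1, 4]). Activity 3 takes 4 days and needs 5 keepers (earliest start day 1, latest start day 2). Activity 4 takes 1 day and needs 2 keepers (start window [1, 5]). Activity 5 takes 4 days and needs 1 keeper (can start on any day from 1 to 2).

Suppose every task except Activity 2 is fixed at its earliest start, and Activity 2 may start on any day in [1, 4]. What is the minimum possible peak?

Activity 2@1: d1:17  d2:10  d3:6  d4:6  d5:0 → peak 17
Activity 2@2: d1:13  d2:10  d3:10  d4:6  d5:0 → peak 13
Activity 2@3: d1:13  d2:6  d3:10  d4:10  d5:0 → peak 13
Activity 2@4: d1:13  d2:6  d3:6  d4:10  d5:4 → peak 13
Best is Activity 2@2, peak 13.

13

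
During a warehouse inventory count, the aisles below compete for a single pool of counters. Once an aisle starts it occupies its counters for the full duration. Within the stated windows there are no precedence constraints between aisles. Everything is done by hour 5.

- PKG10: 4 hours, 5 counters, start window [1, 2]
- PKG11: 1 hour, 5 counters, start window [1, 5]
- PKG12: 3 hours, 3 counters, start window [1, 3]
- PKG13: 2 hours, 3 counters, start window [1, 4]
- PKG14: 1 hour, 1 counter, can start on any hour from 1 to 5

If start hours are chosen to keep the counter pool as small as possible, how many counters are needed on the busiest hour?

Early-start (PKG10@1, PKG11@1, PKG12@1, PKG13@1, PKG14@1) gives peak 17: h1:17  h2:11  h3:8  h4:5  h5:0.
Shift PKG11→5, PKG13→4.
Schedule PKG10@1, PKG11@5, PKG12@1, PKG13@4, PKG14@1: h1:9  h2:8  h3:8  h4:8  h5:8 — peak 9.
Total counter-hours = 41 over 5 hours ⇒ peak ≥ ⌈41/5⌉ = 9, so 9 is optimal.

9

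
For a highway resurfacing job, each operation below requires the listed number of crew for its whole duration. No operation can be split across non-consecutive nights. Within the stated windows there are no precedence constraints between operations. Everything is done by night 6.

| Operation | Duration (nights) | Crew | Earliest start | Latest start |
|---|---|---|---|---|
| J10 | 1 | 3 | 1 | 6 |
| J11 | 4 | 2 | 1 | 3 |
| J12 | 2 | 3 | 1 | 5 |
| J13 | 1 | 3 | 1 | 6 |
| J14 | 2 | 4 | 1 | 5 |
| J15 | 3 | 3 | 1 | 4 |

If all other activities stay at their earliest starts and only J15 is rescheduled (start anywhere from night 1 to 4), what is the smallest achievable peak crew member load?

15

J15@1: n1:18  n2:12  n3:5  n4:2  n5:0  n6:0 → peak 18
J15@2: n1:15  n2:12  n3:5  n4:5  n5:0  n6:0 → peak 15
J15@3: n1:15  n2:9  n3:5  n4:5  n5:3  n6:0 → peak 15
J15@4: n1:15  n2:9  n3:2  n4:5  n5:3  n6:3 → peak 15
Best is J15@2, peak 15.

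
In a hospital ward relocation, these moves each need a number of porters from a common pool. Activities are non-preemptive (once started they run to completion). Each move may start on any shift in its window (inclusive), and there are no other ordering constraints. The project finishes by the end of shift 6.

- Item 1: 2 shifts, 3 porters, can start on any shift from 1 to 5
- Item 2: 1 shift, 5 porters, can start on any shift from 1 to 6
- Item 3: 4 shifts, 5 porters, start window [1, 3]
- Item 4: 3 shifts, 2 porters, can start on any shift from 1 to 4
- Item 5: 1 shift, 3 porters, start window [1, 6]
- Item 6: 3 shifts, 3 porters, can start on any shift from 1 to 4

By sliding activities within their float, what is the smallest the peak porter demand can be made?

10

Early-start (Item 1@1, Item 2@1, Item 3@1, Item 4@1, Item 5@1, Item 6@1) gives peak 21: s1:21  s2:13  s3:10  s4:5  s5:0  s6:0.
Shift Item 3→2, Item 5→3, Item 6→4.
Schedule Item 1@1, Item 2@1, Item 3@2, Item 4@1, Item 5@3, Item 6@4: s1:10  s2:10  s3:10  s4:8  s5:8  s6:3 — peak 10.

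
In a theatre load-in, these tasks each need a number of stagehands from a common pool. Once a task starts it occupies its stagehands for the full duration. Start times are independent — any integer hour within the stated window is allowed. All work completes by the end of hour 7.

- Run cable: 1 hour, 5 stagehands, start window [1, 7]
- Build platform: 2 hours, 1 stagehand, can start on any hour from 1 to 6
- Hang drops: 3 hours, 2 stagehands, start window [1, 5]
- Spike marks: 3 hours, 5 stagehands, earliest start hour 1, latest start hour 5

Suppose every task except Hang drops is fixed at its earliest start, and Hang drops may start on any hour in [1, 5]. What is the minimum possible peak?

Hang drops@1: h1:13  h2:8  h3:7  h4:0  h5:0  h6:0  h7:0 → peak 13
Hang drops@2: h1:11  h2:8  h3:7  h4:2  h5:0  h6:0  h7:0 → peak 11
Hang drops@3: h1:11  h2:6  h3:7  h4:2  h5:2  h6:0  h7:0 → peak 11
Hang drops@4: h1:11  h2:6  h3:5  h4:2  h5:2  h6:2  h7:0 → peak 11
Hang drops@5: h1:11  h2:6  h3:5  h4:0  h5:2  h6:2  h7:2 → peak 11
Best is Hang drops@2, peak 11.

11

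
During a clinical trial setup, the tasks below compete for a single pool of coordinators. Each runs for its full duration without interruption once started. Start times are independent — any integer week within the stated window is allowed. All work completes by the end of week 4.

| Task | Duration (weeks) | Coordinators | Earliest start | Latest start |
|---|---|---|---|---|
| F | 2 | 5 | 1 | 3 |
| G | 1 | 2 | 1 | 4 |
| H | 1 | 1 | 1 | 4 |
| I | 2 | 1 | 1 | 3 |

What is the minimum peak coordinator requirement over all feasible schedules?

Early-start (F@1, G@1, H@1, I@1) gives peak 9: w1:9  w2:6  w3:0  w4:0.
Shift G→3, H→3, I→3.
Schedule F@1, G@3, H@3, I@3: w1:5  w2:5  w3:4  w4:1 — peak 5.

5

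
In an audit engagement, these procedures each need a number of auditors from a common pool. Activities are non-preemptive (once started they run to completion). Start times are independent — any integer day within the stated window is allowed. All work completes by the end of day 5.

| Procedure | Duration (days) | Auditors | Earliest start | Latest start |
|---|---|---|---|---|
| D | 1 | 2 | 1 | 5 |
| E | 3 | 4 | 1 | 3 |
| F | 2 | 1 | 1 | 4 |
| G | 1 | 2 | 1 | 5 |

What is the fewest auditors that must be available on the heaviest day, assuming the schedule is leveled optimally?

Early-start (D@1, E@1, F@1, G@1) gives peak 9: d1:9  d2:5  d3:4  d4:0  d5:0.
Shift E→3, G→2.
Schedule D@1, E@3, F@1, G@2: d1:3  d2:3  d3:4  d4:4  d5:4 — peak 4.
Total auditor-days = 18 over 5 days ⇒ peak ≥ ⌈18/5⌉ = 4, so 4 is optimal.

4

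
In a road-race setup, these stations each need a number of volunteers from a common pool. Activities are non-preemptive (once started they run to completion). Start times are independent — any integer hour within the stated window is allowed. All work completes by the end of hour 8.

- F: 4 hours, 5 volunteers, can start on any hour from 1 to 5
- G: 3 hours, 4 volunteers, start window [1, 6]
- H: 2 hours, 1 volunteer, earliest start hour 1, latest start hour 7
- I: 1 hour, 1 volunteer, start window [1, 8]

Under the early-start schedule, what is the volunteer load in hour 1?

11

At early start, hour 1 has: F, G, H, I.
Demand: 5 + 4 + 1 + 1 = 11.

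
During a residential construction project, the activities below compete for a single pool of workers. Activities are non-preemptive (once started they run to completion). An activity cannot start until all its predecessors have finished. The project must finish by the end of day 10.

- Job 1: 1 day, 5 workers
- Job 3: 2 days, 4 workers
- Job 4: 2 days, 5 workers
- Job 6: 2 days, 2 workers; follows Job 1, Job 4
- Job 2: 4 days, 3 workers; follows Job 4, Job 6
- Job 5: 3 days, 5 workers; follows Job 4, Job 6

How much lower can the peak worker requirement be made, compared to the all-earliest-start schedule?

6

Early-start peak: d1:14  d2:9  d3:2  d4:2  d5:8  d6:8  d7:8  d8:3  d9:0  d10:0 ⇒ 14.
Leveled (Job 1@1, Job 3@4, Job 4@2, Job 6@4, Job 2@6, Job 5@6): d1:5  d2:5  d3:5  d4:6  d5:6  d6:8  d7:8  d8:8  d9:3  d10:0 ⇒ 8.
Reduction 14 − 8 = 6.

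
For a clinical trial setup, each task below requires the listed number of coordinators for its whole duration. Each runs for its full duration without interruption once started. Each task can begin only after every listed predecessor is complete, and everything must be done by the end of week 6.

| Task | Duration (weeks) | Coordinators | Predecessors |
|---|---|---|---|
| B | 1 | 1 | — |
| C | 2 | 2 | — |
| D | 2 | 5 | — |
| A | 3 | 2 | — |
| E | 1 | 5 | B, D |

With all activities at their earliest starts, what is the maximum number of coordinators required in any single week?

Early-start schedule: B@1, C@1, D@1, A@1, E@3.
Load per week: week 1: 10, week 2: 9, week 3: 7, week 4: 0, week 5: 0, week 6: 0.
Peak is 10.

10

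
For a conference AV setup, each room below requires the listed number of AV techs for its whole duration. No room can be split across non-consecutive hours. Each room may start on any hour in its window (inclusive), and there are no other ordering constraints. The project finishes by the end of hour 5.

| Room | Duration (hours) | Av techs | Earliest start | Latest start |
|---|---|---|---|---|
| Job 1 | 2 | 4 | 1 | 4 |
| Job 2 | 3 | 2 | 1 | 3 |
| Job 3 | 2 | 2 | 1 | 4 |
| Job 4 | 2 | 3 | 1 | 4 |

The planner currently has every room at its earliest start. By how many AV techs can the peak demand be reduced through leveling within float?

5

Early-start peak: h1:11  h2:11  h3:2  h4:0  h5:0 ⇒ 11.
Leveled (Job 1@1, Job 2@1, Job 3@3, Job 4@4): h1:6  h2:6  h3:4  h4:5  h5:3 ⇒ 6.
Reduction 11 − 6 = 5.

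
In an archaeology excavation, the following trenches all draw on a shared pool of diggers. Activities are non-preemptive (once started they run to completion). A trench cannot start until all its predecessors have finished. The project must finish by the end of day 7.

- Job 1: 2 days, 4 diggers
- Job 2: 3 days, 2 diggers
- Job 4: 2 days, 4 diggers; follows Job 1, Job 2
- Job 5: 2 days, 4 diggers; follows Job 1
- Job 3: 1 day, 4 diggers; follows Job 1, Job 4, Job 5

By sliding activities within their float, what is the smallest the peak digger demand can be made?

Early-start (Job 1@1, Job 2@1, Job 4@4, Job 5@3, Job 3@6) gives peak 8: d1:6  d2:6  d3:6  d4:8  d5:4  d6:4  d7:0.
Shift Job 4→5, Job 3→7.
Schedule Job 1@1, Job 2@1, Job 4@5, Job 5@3, Job 3@7: d1:6  d2:6  d3:6  d4:4  d5:4  d6:4  d7:4 — peak 6.
No arrangement of the 20 feasible schedules does better.

6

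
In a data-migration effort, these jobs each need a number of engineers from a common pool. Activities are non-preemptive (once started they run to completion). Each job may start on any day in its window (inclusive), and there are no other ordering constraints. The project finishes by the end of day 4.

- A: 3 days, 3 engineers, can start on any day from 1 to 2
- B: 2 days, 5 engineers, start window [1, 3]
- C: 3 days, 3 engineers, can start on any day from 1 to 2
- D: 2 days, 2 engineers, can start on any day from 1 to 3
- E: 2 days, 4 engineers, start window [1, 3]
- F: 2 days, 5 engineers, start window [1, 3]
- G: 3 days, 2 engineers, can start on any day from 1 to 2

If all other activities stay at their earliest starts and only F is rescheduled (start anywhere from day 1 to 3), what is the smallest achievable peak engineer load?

19

F@1: d1:24  d2:24  d3:8  d4:0 → peak 24
F@2: d1:19  d2:24  d3:13  d4:0 → peak 24
F@3: d1:19  d2:19  d3:13  d4:5 → peak 19
Best is F@3, peak 19.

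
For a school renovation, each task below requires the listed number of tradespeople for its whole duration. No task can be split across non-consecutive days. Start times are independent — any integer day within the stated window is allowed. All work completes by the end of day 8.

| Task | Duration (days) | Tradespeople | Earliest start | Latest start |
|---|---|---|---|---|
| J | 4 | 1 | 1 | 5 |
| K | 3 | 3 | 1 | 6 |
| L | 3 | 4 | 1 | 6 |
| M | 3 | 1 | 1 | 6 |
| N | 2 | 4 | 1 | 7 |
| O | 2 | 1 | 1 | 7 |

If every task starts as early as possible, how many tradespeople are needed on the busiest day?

Early-start schedule: J@1, K@1, L@1, M@1, N@1, O@1.
Load per day: day 1: 14, day 2: 14, day 3: 9, day 4: 1, day 5: 0, day 6: 0, day 7: 0, day 8: 0.
Peak is 14.

14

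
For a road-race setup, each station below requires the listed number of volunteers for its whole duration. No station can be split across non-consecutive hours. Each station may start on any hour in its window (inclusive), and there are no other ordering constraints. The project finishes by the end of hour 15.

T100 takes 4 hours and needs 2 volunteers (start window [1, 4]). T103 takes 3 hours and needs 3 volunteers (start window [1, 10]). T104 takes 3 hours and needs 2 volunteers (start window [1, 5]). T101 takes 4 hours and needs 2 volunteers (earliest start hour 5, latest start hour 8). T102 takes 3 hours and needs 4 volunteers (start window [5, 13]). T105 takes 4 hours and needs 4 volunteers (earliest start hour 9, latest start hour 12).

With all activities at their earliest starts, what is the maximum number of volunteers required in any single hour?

7

Early-start schedule: T100@1, T103@1, T104@1, T101@5, T102@5, T105@9.
Load per hour: hour 1: 7, hour 2: 7, hour 3: 7, hour 4: 2, hour 5: 6, hour 6: 6, hour 7: 6, hour 8: 2, hour 9: 4, hour 10: 4, hour 11: 4, hour 12: 4, hour 13: 0, hour 14: 0, hour 15: 0.
Peak is 7.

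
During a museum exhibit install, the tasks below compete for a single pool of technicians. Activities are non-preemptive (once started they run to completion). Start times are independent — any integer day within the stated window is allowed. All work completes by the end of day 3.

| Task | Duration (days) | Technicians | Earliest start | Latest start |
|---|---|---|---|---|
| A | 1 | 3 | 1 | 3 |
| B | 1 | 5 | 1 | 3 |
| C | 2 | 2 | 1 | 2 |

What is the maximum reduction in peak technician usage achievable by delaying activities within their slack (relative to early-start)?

5

Early-start peak: d1:10  d2:2  d3:0 ⇒ 10.
Leveled (A@1, B@3, C@1): d1:5  d2:2  d3:5 ⇒ 5.
Reduction 10 − 5 = 5.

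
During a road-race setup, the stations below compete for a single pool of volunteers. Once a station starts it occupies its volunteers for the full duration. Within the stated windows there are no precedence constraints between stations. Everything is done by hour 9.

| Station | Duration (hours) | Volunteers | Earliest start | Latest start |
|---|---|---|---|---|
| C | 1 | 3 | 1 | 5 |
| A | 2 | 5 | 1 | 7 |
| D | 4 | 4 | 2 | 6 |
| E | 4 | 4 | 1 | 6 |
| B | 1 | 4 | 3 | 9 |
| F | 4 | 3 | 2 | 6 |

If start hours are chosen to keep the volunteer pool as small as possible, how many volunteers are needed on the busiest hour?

8

Early-start (C@1, A@1, D@2, E@1, B@3, F@2) gives peak 16: h1:12  h2:16  h3:15  h4:11  h5:7  h6:0  h7:0  h8:0  h9:0.
Shift D→3, E→6, B→7.
Schedule C@1, A@1, D@3, E@6, B@7, F@2: h1:8  h2:8  h3:7  h4:7  h5:7  h6:8  h7:8  h8:4  h9:4 — peak 8.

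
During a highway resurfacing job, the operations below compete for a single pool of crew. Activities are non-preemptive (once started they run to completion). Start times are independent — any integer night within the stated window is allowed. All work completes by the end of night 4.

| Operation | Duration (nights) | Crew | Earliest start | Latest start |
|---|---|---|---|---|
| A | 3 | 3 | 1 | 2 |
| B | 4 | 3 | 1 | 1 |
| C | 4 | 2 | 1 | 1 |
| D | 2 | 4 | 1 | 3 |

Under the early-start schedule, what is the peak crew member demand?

12

Early-start schedule: A@1, B@1, C@1, D@1.
Load per night: night 1: 12, night 2: 12, night 3: 8, night 4: 5.
Peak is 12.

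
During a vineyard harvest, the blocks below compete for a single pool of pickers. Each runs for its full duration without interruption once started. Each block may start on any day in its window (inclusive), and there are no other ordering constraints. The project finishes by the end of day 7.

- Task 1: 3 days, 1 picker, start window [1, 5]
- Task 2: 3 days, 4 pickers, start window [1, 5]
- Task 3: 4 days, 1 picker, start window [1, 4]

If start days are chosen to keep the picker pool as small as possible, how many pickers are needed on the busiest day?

4

Early-start (Task 1@1, Task 2@1, Task 3@1) gives peak 6: d1:6  d2:6  d3:6  d4:1  d5:0  d6:0  d7:0.
Shift Task 2→5.
Schedule Task 1@1, Task 2@5, Task 3@1: d1:2  d2:2  d3:2  d4:1  d5:4  d6:4  d7:4 — peak 4.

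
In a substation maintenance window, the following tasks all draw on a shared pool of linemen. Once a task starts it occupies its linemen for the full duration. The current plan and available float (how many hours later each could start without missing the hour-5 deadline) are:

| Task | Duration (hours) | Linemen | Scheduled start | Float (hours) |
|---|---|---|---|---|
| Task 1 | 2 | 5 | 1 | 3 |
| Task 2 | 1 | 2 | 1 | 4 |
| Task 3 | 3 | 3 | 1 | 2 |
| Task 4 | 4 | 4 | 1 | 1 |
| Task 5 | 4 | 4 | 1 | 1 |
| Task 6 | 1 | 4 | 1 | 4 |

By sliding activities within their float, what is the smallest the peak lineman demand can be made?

13

Early-start (Task 1@1, Task 2@1, Task 3@1, Task 4@1, Task 5@1, Task 6@1) gives peak 22: h1:22  h2:16  h3:11  h4:8  h5:0.
Shift Task 3→3, Task 5→2, Task 6→5.
Schedule Task 1@1, Task 2@1, Task 3@3, Task 4@1, Task 5@2, Task 6@5: h1:11  h2:13  h3:11  h4:11  h5:11 — peak 13.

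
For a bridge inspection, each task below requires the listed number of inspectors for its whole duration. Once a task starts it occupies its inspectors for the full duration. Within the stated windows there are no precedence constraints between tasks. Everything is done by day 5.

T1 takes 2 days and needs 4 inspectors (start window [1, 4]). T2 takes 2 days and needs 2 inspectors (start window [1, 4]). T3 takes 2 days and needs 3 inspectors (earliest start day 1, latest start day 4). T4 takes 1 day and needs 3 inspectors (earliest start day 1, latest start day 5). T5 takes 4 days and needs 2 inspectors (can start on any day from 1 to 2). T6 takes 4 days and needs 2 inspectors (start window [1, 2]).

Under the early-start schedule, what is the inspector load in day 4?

4

At early start, day 4 has: T5, T6.
Demand: 2 + 2 = 4.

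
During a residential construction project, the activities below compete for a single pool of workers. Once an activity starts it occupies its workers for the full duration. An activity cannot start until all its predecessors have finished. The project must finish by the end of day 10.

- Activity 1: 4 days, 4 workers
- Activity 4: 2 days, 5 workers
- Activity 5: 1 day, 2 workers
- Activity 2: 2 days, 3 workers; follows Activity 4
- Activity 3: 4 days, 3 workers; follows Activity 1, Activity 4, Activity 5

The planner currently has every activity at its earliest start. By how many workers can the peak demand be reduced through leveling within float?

5

Early-start peak: d1:11  d2:9  d3:7  d4:7  d5:3  d6:3  d7:3  d8:3  d9:0  d10:0 ⇒ 11.
Leveled (Activity 1@1, Activity 4@5, Activity 5@1, Activity 2@7, Activity 3@7): d1:6  d2:4  d3:4  d4:4  d5:5  d6:5  d7:6  d8:6  d9:3  d10:3 ⇒ 6.
Reduction 11 − 6 = 5.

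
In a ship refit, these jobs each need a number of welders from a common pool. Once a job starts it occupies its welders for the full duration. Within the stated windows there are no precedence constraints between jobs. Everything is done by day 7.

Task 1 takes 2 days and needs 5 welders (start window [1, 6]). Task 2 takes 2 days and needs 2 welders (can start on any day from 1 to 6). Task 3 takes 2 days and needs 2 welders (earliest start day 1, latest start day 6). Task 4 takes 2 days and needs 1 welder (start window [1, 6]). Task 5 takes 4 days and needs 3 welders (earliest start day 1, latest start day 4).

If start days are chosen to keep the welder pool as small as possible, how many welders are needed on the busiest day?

Early-start (Task 1@1, Task 2@1, Task 3@1, Task 4@1, Task 5@1) gives peak 13: d1:13  d2:13  d3:3  d4:3  d5:0  d6:0  d7:0.
Shift Task 2→3, Task 3→5, Task 5→3.
Schedule Task 1@1, Task 2@3, Task 3@5, Task 4@1, Task 5@3: d1:6  d2:6  d3:5  d4:5  d5:5  d6:5  d7:0 — peak 6.

6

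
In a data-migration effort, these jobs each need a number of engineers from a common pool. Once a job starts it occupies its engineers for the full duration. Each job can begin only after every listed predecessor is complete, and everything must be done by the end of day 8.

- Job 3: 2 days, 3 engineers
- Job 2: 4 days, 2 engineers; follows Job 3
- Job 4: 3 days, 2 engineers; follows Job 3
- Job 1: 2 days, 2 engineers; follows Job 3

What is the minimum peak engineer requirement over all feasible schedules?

4

Early-start (Job 3@1, Job 2@3, Job 4@3, Job 1@3) gives peak 6: d1:3  d2:3  d3:6  d4:6  d5:4  d6:2  d7:0  d8:0.
Shift Job 1→6.
Schedule Job 3@1, Job 2@3, Job 4@3, Job 1@6: d1:3  d2:3  d3:4  d4:4  d5:4  d6:4  d7:2  d8:0 — peak 4.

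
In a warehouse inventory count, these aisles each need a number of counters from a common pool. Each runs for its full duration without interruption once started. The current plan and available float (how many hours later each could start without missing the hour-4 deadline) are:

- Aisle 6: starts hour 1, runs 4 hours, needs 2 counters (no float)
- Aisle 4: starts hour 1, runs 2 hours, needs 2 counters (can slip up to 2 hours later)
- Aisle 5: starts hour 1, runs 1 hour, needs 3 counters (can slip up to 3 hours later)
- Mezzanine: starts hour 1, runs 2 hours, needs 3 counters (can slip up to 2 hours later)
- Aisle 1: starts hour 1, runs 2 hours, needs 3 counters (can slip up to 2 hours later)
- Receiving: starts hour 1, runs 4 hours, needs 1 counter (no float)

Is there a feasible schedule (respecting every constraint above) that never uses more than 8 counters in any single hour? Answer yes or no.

no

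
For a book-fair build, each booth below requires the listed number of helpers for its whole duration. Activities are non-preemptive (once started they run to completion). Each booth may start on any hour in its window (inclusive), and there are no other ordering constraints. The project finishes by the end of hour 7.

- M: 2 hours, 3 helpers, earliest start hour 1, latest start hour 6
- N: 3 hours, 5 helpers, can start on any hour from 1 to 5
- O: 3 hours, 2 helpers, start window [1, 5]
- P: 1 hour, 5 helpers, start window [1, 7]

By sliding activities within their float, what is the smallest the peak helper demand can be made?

Early-start (M@1, N@1, O@1, P@1) gives peak 15: h1:15  h2:10  h3:7  h4:0  h5:0  h6:0  h7:0.
Shift N→4, P→7.
Schedule M@1, N@4, O@1, P@7: h1:5  h2:5  h3:2  h4:5  h5:5  h6:5  h7:5 — peak 5.
Total helper-hours = 32 over 7 hours ⇒ peak ≥ ⌈32/7⌉ = 5, so 5 is optimal.

5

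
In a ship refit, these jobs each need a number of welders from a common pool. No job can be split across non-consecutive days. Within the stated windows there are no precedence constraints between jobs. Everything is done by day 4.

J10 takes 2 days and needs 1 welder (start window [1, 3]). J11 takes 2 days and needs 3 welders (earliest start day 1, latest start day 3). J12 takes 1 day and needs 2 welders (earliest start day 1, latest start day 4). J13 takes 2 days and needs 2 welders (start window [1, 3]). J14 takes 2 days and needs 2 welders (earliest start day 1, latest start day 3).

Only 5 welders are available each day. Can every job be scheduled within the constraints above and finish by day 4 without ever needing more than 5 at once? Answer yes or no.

Schedule J10@1, J11@3, J12@1, J13@1, J14@2: d1:5  d2:5  d3:5  d4:3 — peak 5 ≤ 5.

yes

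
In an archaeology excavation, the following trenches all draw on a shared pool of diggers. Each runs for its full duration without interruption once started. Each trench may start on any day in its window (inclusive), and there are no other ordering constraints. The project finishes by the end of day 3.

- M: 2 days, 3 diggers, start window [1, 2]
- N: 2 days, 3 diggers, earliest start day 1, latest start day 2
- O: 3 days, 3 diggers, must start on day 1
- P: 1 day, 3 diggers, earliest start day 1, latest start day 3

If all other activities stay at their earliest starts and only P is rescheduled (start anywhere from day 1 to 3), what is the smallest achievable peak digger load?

9

P@1: d1:12  d2:9  d3:3 → peak 12
P@2: d1:9  d2:12  d3:3 → peak 12
P@3: d1:9  d2:9  d3:6 → peak 9
Best is P@3, peak 9.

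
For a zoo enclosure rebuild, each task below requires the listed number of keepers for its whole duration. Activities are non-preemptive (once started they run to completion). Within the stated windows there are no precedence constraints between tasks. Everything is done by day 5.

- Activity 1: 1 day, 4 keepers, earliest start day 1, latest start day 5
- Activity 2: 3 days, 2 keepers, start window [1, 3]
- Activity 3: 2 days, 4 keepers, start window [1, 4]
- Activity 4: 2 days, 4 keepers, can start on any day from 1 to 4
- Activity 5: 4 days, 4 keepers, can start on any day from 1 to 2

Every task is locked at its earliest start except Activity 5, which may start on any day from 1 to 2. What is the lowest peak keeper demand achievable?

14

Activity 5@1: d1:18  d2:14  d3:6  d4:4  d5:0 → peak 18
Activity 5@2: d1:14  d2:14  d3:6  d4:4  d5:4 → peak 14
Best is Activity 5@2, peak 14.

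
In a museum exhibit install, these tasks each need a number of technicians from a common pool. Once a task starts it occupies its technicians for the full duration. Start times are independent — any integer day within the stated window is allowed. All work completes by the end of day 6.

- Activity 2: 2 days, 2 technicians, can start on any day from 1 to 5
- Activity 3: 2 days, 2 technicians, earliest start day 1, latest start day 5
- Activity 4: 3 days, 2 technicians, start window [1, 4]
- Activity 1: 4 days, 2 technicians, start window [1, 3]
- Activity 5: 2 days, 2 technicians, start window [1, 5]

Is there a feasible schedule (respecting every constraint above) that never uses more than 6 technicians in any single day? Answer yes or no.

yes

Schedule Activity 2@1, Activity 3@1, Activity 4@1, Activity 1@3, Activity 5@3: d1:6  d2:6  d3:6  d4:4  d5:2  d6:2 — peak 6 ≤ 6.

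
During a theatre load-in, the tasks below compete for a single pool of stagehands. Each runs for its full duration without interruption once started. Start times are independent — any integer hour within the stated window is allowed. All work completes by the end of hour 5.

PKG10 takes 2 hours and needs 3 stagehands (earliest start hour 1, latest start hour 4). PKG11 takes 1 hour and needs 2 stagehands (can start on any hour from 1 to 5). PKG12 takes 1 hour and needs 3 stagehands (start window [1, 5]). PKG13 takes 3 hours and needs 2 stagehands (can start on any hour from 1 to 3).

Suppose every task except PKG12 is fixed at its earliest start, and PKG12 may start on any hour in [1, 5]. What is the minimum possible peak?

7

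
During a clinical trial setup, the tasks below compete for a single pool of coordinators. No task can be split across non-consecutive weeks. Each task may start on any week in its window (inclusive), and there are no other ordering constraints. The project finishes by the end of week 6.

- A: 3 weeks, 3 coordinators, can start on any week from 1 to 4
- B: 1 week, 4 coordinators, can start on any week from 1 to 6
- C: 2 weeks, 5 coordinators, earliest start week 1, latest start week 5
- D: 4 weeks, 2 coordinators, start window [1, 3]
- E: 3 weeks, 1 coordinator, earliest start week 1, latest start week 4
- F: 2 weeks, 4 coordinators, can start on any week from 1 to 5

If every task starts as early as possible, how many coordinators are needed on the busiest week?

Early-start schedule: A@1, B@1, C@1, D@1, E@1, F@1.
Load per week: week 1: 19, week 2: 15, week 3: 6, week 4: 2, week 5: 0, week 6: 0.
Peak is 19.

19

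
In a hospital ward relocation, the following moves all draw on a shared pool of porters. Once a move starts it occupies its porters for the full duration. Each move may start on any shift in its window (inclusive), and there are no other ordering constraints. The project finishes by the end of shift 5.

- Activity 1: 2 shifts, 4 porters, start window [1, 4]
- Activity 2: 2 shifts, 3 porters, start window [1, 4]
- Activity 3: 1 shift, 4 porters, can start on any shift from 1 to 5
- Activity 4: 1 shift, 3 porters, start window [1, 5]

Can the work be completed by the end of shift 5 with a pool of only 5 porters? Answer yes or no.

The minimum achievable peak is 6; 5 < 6, so no feasible schedule stays within the cap.

no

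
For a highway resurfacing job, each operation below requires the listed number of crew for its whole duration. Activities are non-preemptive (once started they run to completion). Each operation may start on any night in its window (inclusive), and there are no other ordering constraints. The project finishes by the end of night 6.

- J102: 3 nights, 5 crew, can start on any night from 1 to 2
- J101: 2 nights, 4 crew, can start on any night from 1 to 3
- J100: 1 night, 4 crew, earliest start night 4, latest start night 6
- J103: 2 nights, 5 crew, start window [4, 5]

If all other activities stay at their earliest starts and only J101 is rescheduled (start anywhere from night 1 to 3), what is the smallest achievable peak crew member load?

9

J101@1: n1:9  n2:9  n3:5  n4:9  n5:5  n6:0 → peak 9
J101@2: n1:5  n2:9  n3:9  n4:9  n5:5  n6:0 → peak 9
J101@3: n1:5  n2:5  n3:9  n4:13  n5:5  n6:0 → peak 13
Best is J101@1, peak 9.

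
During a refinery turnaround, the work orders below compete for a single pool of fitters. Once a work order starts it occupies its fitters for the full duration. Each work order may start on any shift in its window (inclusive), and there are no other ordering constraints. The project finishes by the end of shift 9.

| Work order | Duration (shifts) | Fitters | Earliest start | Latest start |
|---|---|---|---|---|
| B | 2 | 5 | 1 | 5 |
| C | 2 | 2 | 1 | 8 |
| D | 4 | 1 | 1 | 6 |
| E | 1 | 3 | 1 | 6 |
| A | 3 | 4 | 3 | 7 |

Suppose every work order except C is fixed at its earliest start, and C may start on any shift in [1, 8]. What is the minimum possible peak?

9

C@1: s1:11  s2:8  s3:5  s4:5  s5:4  s6:0  s7:0  s8:0  s9:0 → peak 11
C@2: s1:9  s2:8  s3:7  s4:5  s5:4  s6:0  s7:0  s8:0  s9:0 → peak 9
C@3: s1:9  s2:6  s3:7  s4:7  s5:4  s6:0  s7:0  s8:0  s9:0 → peak 9
C@4: s1:9  s2:6  s3:5  s4:7  s5:6  s6:0  s7:0  s8:0  s9:0 → peak 9
C@5: s1:9  s2:6  s3:5  s4:5  s5:6  s6:2  s7:0  s8:0  s9:0 → peak 9
C@6: s1:9  s2:6  s3:5  s4:5  s5:4  s6:2  s7:2  s8:0  s9:0 → peak 9
C@7: s1:9  s2:6  s3:5  s4:5  s5:4  s6:0  s7:2  s8:2  s9:0 → peak 9
C@8: s1:9  s2:6  s3:5  s4:5  s5:4  s6:0  s7:0  s8:2  s9:2 → peak 9
Best is C@2, peak 9.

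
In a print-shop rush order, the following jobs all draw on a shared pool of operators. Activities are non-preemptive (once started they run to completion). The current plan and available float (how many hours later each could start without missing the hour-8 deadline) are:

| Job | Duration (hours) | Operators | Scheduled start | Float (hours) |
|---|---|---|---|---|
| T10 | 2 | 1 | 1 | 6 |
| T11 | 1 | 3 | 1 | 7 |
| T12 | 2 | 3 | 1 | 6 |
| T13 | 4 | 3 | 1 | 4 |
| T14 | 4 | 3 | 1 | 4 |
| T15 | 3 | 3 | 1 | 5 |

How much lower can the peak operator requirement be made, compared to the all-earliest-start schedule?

10

Early-start peak: h1:16  h2:13  h3:9  h4:6  h5:0  h6:0  h7:0  h8:0 ⇒ 16.
Leveled (T10@1, T11@1, T12@3, T13@2, T14@5, T15@6): h1:4  h2:4  h3:6  h4:6  h5:6  h6:6  h7:6  h8:6 ⇒ 6.
Reduction 16 − 6 = 10.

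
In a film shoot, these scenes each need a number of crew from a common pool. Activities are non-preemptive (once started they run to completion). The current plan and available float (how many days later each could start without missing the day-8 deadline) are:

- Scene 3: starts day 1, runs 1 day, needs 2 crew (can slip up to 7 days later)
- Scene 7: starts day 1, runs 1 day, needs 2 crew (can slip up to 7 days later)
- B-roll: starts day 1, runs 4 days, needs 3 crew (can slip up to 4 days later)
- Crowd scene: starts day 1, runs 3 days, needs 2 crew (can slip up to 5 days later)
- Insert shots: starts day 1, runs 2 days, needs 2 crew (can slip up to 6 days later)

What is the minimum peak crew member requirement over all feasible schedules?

Early-start (Scene 3@1, Scene 7@1, B-roll@1, Crowd scene@1, Insert shots@1) gives peak 11: d1:11  d2:7  d3:5  d4:3  d5:0  d6:0  d7:0  d8:0.
Shift B-roll→2, Crowd scene→6, Insert shots→6.
Schedule Scene 3@1, Scene 7@1, B-roll@2, Crowd scene@6, Insert shots@6: d1:4  d2:3  d3:3  d4:3  d5:3  d6:4  d7:4  d8:2 — peak 4.
Total crew member-days = 26 over 8 days ⇒ peak ≥ ⌈26/8⌉ = 4, so 4 is optimal.

4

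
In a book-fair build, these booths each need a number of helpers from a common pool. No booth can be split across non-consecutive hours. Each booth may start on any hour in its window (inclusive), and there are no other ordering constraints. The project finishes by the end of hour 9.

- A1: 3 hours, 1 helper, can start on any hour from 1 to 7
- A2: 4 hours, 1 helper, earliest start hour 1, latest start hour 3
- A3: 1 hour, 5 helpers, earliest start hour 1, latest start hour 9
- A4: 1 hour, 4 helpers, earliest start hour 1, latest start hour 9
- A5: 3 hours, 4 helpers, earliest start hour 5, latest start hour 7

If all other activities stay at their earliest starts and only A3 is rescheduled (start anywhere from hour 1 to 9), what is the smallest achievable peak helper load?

A3@1: h1:11  h2:2  h3:2  h4:1  h5:4  h6:4  h7:4  h8:0  h9:0 → peak 11
A3@2: h1:6  h2:7  h3:2  h4:1  h5:4  h6:4  h7:4  h8:0  h9:0 → peak 7
A3@3: h1:6  h2:2  h3:7  h4:1  h5:4  h6:4  h7:4  h8:0  h9:0 → peak 7
A3@4: h1:6  h2:2  h3:2  h4:6  h5:4  h6:4  h7:4  h8:0  h9:0 → peak 6
A3@5: h1:6  h2:2  h3:2  h4:1  h5:9  h6:4  h7:4  h8:0  h9:0 → peak 9
A3@6: h1:6  h2:2  h3:2  h4:1  h5:4  h6:9  h7:4  h8:0  h9:0 → peak 9
A3@7: h1:6  h2:2  h3:2  h4:1  h5:4  h6:4  h7:9  h8:0  h9:0 → peak 9
A3@8: h1:6  h2:2  h3:2  h4:1  h5:4  h6:4  h7:4  h8:5  h9:0 → peak 6
A3@9: h1:6  h2:2  h3:2  h4:1  h5:4  h6:4  h7:4  h8:0  h9:5 → peak 6
Best is A3@4, peak 6.

6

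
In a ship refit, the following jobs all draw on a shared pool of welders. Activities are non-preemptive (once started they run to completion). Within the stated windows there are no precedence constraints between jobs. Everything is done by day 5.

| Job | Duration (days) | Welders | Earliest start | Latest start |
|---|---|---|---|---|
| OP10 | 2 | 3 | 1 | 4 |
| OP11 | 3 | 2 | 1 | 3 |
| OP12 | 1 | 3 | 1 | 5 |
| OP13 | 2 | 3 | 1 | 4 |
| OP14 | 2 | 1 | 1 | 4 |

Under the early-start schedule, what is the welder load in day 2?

9

At early start, day 2 has: OP10, OP11, OP13, OP14.
Demand: 3 + 2 + 3 + 1 = 9.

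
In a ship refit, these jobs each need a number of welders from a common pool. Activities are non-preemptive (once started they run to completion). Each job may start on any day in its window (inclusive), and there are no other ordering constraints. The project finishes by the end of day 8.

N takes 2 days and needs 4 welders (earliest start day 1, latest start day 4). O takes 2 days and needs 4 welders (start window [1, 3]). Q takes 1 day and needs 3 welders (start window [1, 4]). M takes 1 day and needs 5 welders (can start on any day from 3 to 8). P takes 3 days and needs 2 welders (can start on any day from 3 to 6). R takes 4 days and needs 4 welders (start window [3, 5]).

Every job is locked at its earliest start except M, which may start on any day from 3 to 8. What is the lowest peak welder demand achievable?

11

M@3: d1:11  d2:8  d3:11  d4:6  d5:6  d6:4  d7:0  d8:0 → peak 11
M@4: d1:11  d2:8  d3:6  d4:11  d5:6  d6:4  d7:0  d8:0 → peak 11
M@5: d1:11  d2:8  d3:6  d4:6  d5:11  d6:4  d7:0  d8:0 → peak 11
M@6: d1:11  d2:8  d3:6  d4:6  d5:6  d6:9  d7:0  d8:0 → peak 11
M@7: d1:11  d2:8  d3:6  d4:6  d5:6  d6:4  d7:5  d8:0 → peak 11
M@8: d1:11  d2:8  d3:6  d4:6  d5:6  d6:4  d7:0  d8:5 → peak 11
Best is M@3, peak 11.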